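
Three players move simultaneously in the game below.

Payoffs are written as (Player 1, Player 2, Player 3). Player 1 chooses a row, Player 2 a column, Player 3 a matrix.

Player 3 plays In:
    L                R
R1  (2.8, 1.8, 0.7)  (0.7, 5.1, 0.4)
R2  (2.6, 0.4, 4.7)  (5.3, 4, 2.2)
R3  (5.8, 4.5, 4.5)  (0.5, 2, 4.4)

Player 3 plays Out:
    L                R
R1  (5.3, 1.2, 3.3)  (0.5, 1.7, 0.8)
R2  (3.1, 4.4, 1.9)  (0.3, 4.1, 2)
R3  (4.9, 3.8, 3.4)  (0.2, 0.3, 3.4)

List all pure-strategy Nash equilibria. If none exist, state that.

(R1, L, In): Player 1 can switch to R3 (2.8 → 5.8). Not NE.
(R1, L, Out): Player 2 can switch to R (1.2 → 1.7). Not NE.
(R1, R, In): Player 1 can switch to R2 (0.7 → 5.3). Not NE.
(R1, R, Out): Player 1 gets 0.5, best alternative 0.3; Player 2 gets 1.7, best alternative 1.2; Player 3 gets 0.8, best alternative 0.4. No profitable deviation — NE.
(R2, L, In): Player 1 can switch to R1 (2.6 → 2.8). Not NE.
(R2, L, Out): Player 1 can switch to R1 (3.1 → 5.3). Not NE.
(R2, R, In): Player 1 gets 5.3, best alternative 0.7; Player 2 gets 4, best alternative 0.4; Player 3 gets 2.2, best alternative 2. No profitable deviation — NE.
(R2, R, Out): Player 1 can switch to R1 (0.3 → 0.5). Not NE.
(R3, L, In): Player 1 gets 5.8, best alternative 2.8; Player 2 gets 4.5, best alternative 2; Player 3 gets 4.5, best alternative 3.4. No profitable deviation — NE.
(The remaining 3 profiles each have a profitable deviation by the same check.)

The pure Nash equilibria are (R1, R, Out); (R2, R, In); (R3, L, In).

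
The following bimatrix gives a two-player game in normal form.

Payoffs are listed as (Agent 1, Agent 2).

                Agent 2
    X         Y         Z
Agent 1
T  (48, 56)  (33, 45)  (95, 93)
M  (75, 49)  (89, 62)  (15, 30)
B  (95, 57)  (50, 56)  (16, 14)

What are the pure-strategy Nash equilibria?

(T, X): Agent 1 can switch to M (48 → 75). Not NE.
(T, Y): Agent 1 can switch to M (33 → 89). Not NE.
(T, Z): Agent 1 gets 95, best alternative 16; Agent 2 gets 93, best alternative 56. No profitable deviation — NE.
(M, X): Agent 1 can switch to B (75 → 95). Not NE.
(M, Y): Agent 1 gets 89, best alternative 50; Agent 2 gets 62, best alternative 49. No profitable deviation — NE.
(M, Z): Agent 1 can switch to T (15 → 95). Not NE.
(B, X): Agent 1 gets 95, best alternative 75; Agent 2 gets 57, best alternative 56. No profitable deviation — NE.
(B, Y): Agent 1 can switch to M (50 → 89). Not NE.
(B, Z): Agent 1 can switch to T (16 → 95). Not NE.

(T, Z) and (M, Y) and (B, X)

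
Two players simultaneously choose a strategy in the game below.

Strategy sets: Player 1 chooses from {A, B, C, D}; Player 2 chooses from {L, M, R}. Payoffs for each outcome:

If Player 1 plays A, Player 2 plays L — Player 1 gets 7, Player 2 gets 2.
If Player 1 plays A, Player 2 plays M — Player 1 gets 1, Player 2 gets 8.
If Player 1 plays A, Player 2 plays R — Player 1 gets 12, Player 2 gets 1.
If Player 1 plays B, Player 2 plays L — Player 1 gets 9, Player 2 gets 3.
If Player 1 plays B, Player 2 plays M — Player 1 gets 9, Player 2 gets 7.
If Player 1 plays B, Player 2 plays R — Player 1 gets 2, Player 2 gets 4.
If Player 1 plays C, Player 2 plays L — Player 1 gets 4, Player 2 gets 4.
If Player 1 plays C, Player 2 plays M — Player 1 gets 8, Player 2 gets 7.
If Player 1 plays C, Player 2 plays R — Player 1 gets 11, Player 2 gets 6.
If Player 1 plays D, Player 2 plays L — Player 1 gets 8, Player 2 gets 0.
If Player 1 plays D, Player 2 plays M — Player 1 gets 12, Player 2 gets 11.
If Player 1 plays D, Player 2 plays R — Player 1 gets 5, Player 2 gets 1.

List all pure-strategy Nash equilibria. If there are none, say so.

Check each profile: it is a Nash equilibrium iff no player can strictly gain by switching unilaterally.
(A, L): Player 1 can switch to B (7 → 9). Not NE.
(A, M): Player 1 can switch to B (1 → 9). Not NE.
(A, R): Player 2 can switch to L (1 → 2). Not NE.
(B, L): Player 2 can switch to M (3 → 7). Not NE.
(B, M): Player 1 can switch to D (9 → 12). Not NE.
(B, R): Player 1 can switch to A (2 → 12). Not NE.
(C, L): Player 1 can switch to A (4 → 7). Not NE.
(C, M): Player 1 can switch to B (8 → 9). Not NE.
(D, M): Player 1 gets 12, best alternative 9; Player 2 gets 11, best alternative 1. No profitable deviation — NE.
(The remaining 3 profiles each have a profitable deviation by the same check.)

The unique pure-strategy Nash equilibrium is (D, M).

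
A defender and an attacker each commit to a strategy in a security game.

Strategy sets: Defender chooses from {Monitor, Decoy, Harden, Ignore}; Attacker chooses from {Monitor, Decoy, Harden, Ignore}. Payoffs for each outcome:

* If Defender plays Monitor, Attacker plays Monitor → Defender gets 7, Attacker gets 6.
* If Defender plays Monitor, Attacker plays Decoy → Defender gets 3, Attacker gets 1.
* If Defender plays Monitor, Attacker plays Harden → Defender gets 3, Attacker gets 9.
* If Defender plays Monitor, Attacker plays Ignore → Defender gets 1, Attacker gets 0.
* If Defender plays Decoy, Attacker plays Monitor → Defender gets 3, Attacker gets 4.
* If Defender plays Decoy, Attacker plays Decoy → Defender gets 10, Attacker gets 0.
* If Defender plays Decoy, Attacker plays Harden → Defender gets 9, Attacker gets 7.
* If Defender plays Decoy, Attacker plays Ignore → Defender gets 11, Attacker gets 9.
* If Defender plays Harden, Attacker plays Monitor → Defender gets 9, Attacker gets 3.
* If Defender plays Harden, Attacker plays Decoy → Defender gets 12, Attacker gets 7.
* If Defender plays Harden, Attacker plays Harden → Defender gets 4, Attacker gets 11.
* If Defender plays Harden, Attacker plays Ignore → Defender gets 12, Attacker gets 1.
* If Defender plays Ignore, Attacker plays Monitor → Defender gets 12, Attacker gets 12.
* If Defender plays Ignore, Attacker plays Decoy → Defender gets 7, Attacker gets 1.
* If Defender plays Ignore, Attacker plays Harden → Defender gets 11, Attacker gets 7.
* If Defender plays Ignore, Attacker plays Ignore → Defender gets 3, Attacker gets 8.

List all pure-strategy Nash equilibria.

Check each profile: it is a Nash equilibrium iff no player can strictly gain by switching unilaterally.
(Monitor, Monitor): Defender can switch to Harden (7 → 9). Not NE.
(Monitor, Decoy): Defender can switch to Decoy (3 → 10). Not NE.
(Monitor, Harden): Defender can switch to Decoy (3 → 9). Not NE.
(Monitor, Ignore): Defender can switch to Decoy (1 → 11). Not NE.
(Decoy, Monitor): Defender can switch to Monitor (3 → 7). Not NE.
(Decoy, Decoy): Defender can switch to Harden (10 → 12). Not NE.
(Decoy, Harden): Defender can switch to Ignore (9 → 11). Not NE.
(Decoy, Ignore): Defender can switch to Harden (11 → 12). Not NE.
(Ignore, Monitor): Defender gets 12, best alternative 9; Attacker gets 12, best alternative 8. No profitable deviation — NE.
(The remaining 7 profiles each have a profitable deviation by the same check.)

Pure NE: (Ignore, Monitor)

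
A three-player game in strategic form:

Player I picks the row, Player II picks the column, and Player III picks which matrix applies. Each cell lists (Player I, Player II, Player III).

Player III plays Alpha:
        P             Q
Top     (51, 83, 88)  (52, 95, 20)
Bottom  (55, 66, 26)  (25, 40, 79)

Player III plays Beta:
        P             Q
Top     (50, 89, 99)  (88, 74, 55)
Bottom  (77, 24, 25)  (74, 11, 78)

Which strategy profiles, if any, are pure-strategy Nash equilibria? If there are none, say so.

The unique pure-strategy Nash equilibrium is (Bottom, P, Alpha).

(Top, P, Alpha): Player I can switch to Bottom (51 → 55). Not NE.
(Top, P, Beta): Player I can switch to Bottom (50 → 77). Not NE.
(Top, Q, Alpha): Player III can switch to Beta (20 → 55). Not NE.
(Top, Q, Beta): Player II can switch to P (74 → 89). Not NE.
(Bottom, P, Alpha): Player I gets 55, best alternative 51; Player II gets 66, best alternative 40; Player III gets 26, best alternative 25. No profitable deviation — NE.
(Bottom, P, Beta): Player III can switch to Alpha (25 → 26). Not NE.
(Bottom, Q, Alpha): Player I can switch to Top (25 → 52). Not NE.
(Bottom, Q, Beta): Player I can switch to Top (74 → 88). Not NE.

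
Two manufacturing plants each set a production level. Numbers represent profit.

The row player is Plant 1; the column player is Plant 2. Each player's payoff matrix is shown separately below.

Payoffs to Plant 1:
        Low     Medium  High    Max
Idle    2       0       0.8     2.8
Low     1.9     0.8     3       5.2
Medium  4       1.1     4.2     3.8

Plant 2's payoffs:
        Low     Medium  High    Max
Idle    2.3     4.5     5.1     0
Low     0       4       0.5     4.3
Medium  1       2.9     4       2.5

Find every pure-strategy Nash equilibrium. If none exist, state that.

Plant 1 against Low: payoffs 2, 1.9, 4 → best response Medium.
Plant 1 against Medium: payoffs 0, 0.8, 1.1 → best response Medium.
Plant 1 against High: payoffs 0.8, 3, 4.2 → best response Medium.
Plant 1 against Max: payoffs 2.8, 5.2, 3.8 → best response Low.
Plant 2 against Idle: payoffs 2.3, 4.5, 5.1, 0 → best response High.
Plant 2 against Low: payoffs 0, 4, 0.5, 4.3 → best response Max.
Plant 2 against Medium: payoffs 1, 2.9, 4, 2.5 → best response High.
Mutual best responses: (Low, Max); (Medium, High).

(Low, Max), (Medium, High)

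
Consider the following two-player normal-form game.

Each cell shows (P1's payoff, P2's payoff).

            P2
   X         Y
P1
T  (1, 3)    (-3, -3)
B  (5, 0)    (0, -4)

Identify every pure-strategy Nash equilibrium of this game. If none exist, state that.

For each strategy profile, look for a profitable unilateral deviation.
(T, X): P1 can switch to B (1 → 5). Not NE.
(T, Y): P1 can switch to B (-3 → 0). Not NE.
(B, X): P1 gets 5, best alternative 1; P2 gets 0, best alternative -4. No profitable deviation — NE.
(B, Y): P2 can switch to X (-4 → 0). Not NE.

The unique pure-strategy Nash equilibrium is (B, X).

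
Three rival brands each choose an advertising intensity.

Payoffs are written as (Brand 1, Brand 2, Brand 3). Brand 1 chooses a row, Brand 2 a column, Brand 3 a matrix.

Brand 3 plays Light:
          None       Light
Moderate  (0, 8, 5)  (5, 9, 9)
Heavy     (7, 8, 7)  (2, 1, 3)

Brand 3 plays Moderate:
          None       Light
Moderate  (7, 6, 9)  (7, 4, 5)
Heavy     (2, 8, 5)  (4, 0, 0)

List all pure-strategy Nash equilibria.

(Moderate, None, Moderate) and (Moderate, Light, Light) and (Heavy, None, Light)

(Moderate, None, Light): Brand 1 can switch to Heavy (0 → 7). Not NE.
(Moderate, None, Moderate): Brand 1 gets 7, best alternative 2; Brand 2 gets 6, best alternative 4; Brand 3 gets 9, best alternative 5. No profitable deviation — NE.
(Moderate, Light, Light): Brand 1 gets 5, best alternative 2; Brand 2 gets 9, best alternative 8; Brand 3 gets 9, best alternative 5. No profitable deviation — NE.
(Moderate, Light, Moderate): Brand 2 can switch to None (4 → 6). Not NE.
(Heavy, None, Light): Brand 1 gets 7, best alternative 0; Brand 2 gets 8, best alternative 1; Brand 3 gets 7, best alternative 5. No profitable deviation — NE.
(Heavy, None, Moderate): Brand 1 can switch to Moderate (2 → 7). Not NE.
(Heavy, Light, Light): Brand 1 can switch to Moderate (2 → 5). Not NE.
(Heavy, Light, Moderate): Brand 1 can switch to Moderate (4 → 7). Not NE.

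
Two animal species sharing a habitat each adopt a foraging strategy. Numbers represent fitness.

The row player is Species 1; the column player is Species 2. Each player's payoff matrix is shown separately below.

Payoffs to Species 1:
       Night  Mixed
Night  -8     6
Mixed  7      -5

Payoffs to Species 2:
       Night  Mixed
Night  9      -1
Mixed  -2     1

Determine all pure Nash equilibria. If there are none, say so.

No pure-strategy Nash equilibrium.

For each player, find the best response to each opponent profile; mutual best responses are the pure NE.
Species 1 against Night: payoffs -8, 7 → best response Mixed.
Species 1 against Mixed: payoffs 6, -5 → best response Night.
Species 2 against Night: payoffs 9, -1 → best response Night.
Species 2 against Mixed: payoffs -2, 1 → best response Mixed.
No profile is a mutual best response for all players.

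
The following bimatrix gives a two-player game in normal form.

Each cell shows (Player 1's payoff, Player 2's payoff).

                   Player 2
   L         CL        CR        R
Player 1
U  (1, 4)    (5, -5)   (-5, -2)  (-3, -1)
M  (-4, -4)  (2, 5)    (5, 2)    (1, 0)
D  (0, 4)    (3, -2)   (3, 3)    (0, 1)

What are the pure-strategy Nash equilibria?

(U, L)

Check each profile: it is a Nash equilibrium iff no player can strictly gain by switching unilaterally.
(U, L): Player 1 gets 1, best alternative 0; Player 2 gets 4, best alternative -1. No profitable deviation — NE.
(U, CL): Player 2 can switch to L (-5 → 4). Not NE.
(U, CR): Player 1 can switch to M (-5 → 5). Not NE.
(U, R): Player 1 can switch to M (-3 → 1). Not NE.
(M, L): Player 1 can switch to U (-4 → 1). Not NE.
(M, CL): Player 1 can switch to U (2 → 5). Not NE.
(M, CR): Player 2 can switch to CL (2 → 5). Not NE.
(M, R): Player 2 can switch to CL (0 → 5). Not NE.
(D, L): Player 1 can switch to U (0 → 1). Not NE.
(D, CL): Player 1 can switch to U (3 → 5). Not NE.
(D, CR): Player 1 can switch to M (3 → 5). Not NE.
(D, R): Player 1 can switch to M (0 → 1). Not NE.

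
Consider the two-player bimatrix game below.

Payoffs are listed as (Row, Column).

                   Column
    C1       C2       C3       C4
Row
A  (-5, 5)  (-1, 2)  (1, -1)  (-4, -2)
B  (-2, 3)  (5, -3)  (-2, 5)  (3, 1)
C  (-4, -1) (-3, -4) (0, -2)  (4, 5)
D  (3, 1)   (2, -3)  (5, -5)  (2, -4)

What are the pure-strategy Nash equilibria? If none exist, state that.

Mark each player's best response to every combination of opponents' strategies; a profile where every player is best-responding is a pure Nash equilibrium.
Row against C1: payoffs -5, -2, -4, 3 → best response D.
Row against C2: payoffs -1, 5, -3, 2 → best response B.
Row against C3: payoffs 1, -2, 0, 5 → best response D.
Row against C4: payoffs -4, 3, 4, 2 → best response C.
Column against A: payoffs 5, 2, -1, -2 → best response C1.
Column against B: payoffs 3, -3, 5, 1 → best response C3.
Column against C: payoffs -1, -4, -2, 5 → best response C4.
Column against D: payoffs 1, -3, -5, -4 → best response C1.
Mutual best responses: (C, C4); (D, C1).

Pure-strategy Nash equilibria: (C, C4); (D, C1)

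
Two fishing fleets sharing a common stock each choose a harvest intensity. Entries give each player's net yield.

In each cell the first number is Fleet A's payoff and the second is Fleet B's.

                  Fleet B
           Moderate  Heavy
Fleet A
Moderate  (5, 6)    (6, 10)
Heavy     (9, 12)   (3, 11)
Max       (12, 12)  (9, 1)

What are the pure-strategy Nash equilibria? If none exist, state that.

For each player, find the best response to each opponent profile; mutual best responses are the pure NE.
Fleet A against Moderate: payoffs 5, 9, 12 → best response Max.
Fleet A against Heavy: payoffs 6, 3, 9 → best response Max.
Fleet B against Moderate: payoffs 6, 10 → best response Heavy.
Fleet B against Heavy: payoffs 12, 11 → best response Moderate.
Fleet B against Max: payoffs 12, 1 → best response Moderate.
Mutual best responses: (Max, Moderate).

(Max, Moderate)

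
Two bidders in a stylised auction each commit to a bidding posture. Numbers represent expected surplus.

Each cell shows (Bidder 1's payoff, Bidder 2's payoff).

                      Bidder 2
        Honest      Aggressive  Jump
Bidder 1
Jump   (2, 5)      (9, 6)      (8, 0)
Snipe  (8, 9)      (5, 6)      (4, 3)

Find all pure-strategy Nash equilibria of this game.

Bidder 1 against Honest: payoffs 2, 8 → best response Snipe.
Bidder 1 against Aggressive: payoffs 9, 5 → best response Jump.
Bidder 1 against Jump: payoffs 8, 4 → best response Jump.
Bidder 2 against Jump: payoffs 5, 6, 0 → best response Aggressive.
Bidder 2 against Snipe: payoffs 9, 6, 3 → best response Honest.
Mutual best responses: (Jump, Aggressive); (Snipe, Honest).

Pure-strategy Nash equilibria: (Jump, Aggressive) and (Snipe, Honest)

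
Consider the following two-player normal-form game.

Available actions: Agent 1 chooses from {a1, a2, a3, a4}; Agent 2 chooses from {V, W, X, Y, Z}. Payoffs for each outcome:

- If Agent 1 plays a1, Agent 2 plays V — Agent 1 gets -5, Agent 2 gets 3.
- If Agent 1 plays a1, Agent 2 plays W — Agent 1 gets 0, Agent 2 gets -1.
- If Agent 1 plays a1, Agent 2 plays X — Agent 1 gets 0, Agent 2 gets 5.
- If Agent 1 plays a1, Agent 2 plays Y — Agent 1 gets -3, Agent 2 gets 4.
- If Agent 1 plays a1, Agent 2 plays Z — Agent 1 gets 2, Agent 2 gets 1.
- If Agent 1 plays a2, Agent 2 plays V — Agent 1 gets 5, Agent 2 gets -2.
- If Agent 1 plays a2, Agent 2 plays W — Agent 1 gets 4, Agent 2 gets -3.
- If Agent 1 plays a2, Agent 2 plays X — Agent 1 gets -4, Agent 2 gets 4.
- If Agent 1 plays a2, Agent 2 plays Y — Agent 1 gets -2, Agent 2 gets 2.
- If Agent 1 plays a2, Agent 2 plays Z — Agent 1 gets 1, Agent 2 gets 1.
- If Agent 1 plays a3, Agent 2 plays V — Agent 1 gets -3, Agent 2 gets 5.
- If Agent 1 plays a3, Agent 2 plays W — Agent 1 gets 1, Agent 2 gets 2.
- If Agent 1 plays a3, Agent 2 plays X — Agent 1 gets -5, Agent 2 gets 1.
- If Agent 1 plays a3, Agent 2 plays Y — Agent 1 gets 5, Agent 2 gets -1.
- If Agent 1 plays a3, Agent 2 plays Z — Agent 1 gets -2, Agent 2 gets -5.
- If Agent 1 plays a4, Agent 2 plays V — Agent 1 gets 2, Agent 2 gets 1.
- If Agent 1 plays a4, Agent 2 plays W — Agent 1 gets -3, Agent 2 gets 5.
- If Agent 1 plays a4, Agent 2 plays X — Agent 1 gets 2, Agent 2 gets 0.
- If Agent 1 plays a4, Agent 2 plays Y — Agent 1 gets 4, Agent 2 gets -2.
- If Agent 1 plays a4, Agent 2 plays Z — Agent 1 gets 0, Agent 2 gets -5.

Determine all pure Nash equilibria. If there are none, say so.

Agent 1 against V: payoffs -5, 5, -3, 2 → best response a2.
Agent 1 against W: payoffs 0, 4, 1, -3 → best response a2.
Agent 1 against X: payoffs 0, -4, -5, 2 → best response a4.
Agent 1 against Y: payoffs -3, -2, 5, 4 → best response a3.
Agent 1 against Z: payoffs 2, 1, -2, 0 → best response a1.
Agent 2 against a1: payoffs 3, -1, 5, 4, 1 → best response X.
Agent 2 against a2: payoffs -2, -3, 4, 2, 1 → best response X.
Agent 2 against a3: payoffs 5, 2, 1, -1, -5 → best response V.
Agent 2 against a4: payoffs 1, 5, 0, -2, -5 → best response W.
No profile is a mutual best response for all players.

There is no pure-strategy Nash equilibrium.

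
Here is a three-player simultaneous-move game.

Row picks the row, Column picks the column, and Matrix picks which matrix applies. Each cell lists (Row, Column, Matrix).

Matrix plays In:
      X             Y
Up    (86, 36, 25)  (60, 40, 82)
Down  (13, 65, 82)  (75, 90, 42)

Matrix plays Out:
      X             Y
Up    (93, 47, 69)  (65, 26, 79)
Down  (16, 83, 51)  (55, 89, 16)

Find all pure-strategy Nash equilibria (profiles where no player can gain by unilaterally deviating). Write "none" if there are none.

Pure-strategy Nash equilibria: (Up, X, Out), (Down, Y, In)

Mark each player's best response to every combination of opponents' strategies; a profile where every player is best-responding is a pure Nash equilibrium.
Row against (X, In): payoffs 86, 13 → best response Up.
Row against (X, Out): payoffs 93, 16 → best response Up.
Row against (Y, In): payoffs 60, 75 → best response Down.
Row against (Y, Out): payoffs 65, 55 → best response Up.
Column against (Up, In): payoffs 36, 40 → best response Y.
Column against (Up, Out): payoffs 47, 26 → best response X.
Column against (Down, In): payoffs 65, 90 → best response Y.
Column against (Down, Out): payoffs 83, 89 → best response Y.
Matrix against (Up, X): payoffs 25, 69 → best response Out.
Matrix against (Up, Y): payoffs 82, 79 → best response In.
Matrix against (Down, X): payoffs 82, 51 → best response In.
Matrix against (Down, Y): payoffs 42, 16 → best response In.
Mutual best responses: (Up, X, Out); (Down, Y, In).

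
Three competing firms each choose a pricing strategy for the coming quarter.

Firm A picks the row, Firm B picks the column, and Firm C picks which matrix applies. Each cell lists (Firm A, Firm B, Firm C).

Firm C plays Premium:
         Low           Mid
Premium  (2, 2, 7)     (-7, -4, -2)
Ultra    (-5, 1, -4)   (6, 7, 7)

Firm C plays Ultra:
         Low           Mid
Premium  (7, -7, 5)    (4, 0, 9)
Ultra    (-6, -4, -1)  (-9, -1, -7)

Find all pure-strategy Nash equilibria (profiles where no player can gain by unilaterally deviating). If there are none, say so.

(Premium, Low, Premium) and (Premium, Mid, Ultra) and (Ultra, Mid, Premium)

For each player, find the best response to each opponent profile; mutual best responses are the pure NE.
Firm A against (Low, Premium): payoffs 2, -5 → best response Premium.
Firm A against (Low, Ultra): payoffs 7, -6 → best response Premium.
Firm A against (Mid, Premium): payoffs -7, 6 → best response Ultra.
Firm A against (Mid, Ultra): payoffs 4, -9 → best response Premium.
Firm B against (Premium, Premium): payoffs 2, -4 → best response Low.
Firm B against (Premium, Ultra): payoffs -7, 0 → best response Mid.
Firm B against (Ultra, Premium): payoffs 1, 7 → best response Mid.
Firm B against (Ultra, Ultra): payoffs -4, -1 → best response Mid.
Firm C against (Premium, Low): payoffs 7, 5 → best response Premium.
Firm C against (Premium, Mid): payoffs -2, 9 → best response Ultra.
Firm C against (Ultra, Low): payoffs -4, -1 → best response Ultra.
Firm C against (Ultra, Mid): payoffs 7, -7 → best response Premium.
Mutual best responses: (Premium, Low, Premium); (Premium, Mid, Ultra); (Ultra, Mid, Premium).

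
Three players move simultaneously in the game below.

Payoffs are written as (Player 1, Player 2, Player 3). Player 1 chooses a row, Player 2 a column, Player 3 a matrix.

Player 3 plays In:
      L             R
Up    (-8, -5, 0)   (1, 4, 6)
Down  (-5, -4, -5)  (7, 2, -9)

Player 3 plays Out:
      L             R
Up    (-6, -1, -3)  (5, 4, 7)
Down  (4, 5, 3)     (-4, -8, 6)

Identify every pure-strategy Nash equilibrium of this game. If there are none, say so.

The pure Nash equilibria are (Up, R, Out), (Down, L, Out).

(Up, L, In): Player 1 can switch to Down (-8 → -5). Not NE.
(Up, L, Out): Player 1 can switch to Down (-6 → 4). Not NE.
(Up, R, In): Player 1 can switch to Down (1 → 7). Not NE.
(Up, R, Out): Player 1 gets 5, best alternative -4; Player 2 gets 4, best alternative -1; Player 3 gets 7, best alternative 6. No profitable deviation — NE.
(Down, L, In): Player 2 can switch to R (-4 → 2). Not NE.
(Down, L, Out): Player 1 gets 4, best alternative -6; Player 2 gets 5, best alternative -8; Player 3 gets 3, best alternative -5. No profitable deviation — NE.
(Down, R, In): Player 3 can switch to Out (-9 → 6). Not NE.
(Down, R, Out): Player 1 can switch to Up (-4 → 5). Not NE.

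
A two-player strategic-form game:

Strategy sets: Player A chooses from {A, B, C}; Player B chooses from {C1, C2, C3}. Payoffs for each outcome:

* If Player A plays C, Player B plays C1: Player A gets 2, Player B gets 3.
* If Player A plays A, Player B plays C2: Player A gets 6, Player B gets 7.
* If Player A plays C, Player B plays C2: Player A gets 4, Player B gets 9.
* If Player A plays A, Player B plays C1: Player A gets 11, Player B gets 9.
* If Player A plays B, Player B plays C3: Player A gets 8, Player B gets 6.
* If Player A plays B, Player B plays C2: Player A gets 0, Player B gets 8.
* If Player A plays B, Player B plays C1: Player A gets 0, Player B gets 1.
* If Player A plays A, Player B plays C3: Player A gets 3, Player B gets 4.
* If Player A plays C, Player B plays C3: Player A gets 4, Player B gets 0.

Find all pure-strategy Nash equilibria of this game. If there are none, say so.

For each strategy profile, look for a profitable unilateral deviation.
(A, C1): Player A gets 11, best alternative 2; Player B gets 9, best alternative 7. No profitable deviation — NE.
(A, C2): Player B can switch to C1 (7 → 9). Not NE.
(A, C3): Player A can switch to B (3 → 8). Not NE.
(B, C1): Player A can switch to A (0 → 11). Not NE.
(B, C2): Player A can switch to A (0 → 6). Not NE.
(B, C3): Player B can switch to C2 (6 → 8). Not NE.
(C, C1): Player A can switch to A (2 → 11). Not NE.
(C, C2): Player A can switch to A (4 → 6). Not NE.
(C, C3): Player A can switch to B (4 → 8). Not NE.

(A, C1)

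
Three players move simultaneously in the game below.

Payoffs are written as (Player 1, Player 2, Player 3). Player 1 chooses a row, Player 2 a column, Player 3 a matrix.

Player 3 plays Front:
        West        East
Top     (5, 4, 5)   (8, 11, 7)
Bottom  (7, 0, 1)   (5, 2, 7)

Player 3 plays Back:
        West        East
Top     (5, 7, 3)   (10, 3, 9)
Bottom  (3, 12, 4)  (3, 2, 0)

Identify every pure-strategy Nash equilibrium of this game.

Player 1 against (West, Front): payoffs 5, 7 → best response Bottom.
Player 1 against (West, Back): payoffs 5, 3 → best response Top.
Player 1 against (East, Front): payoffs 8, 5 → best response Top.
Player 1 against (East, Back): payoffs 10, 3 → best response Top.
Player 2 against (Top, Front): payoffs 4, 11 → best response East.
Player 2 against (Top, Back): payoffs 7, 3 → best response West.
Player 2 against (Bottom, Front): payoffs 0, 2 → best response East.
Player 2 against (Bottom, Back): payoffs 12, 2 → best response West.
Player 3 against (Top, West): payoffs 5, 3 → best response Front.
Player 3 against (Top, East): payoffs 7, 9 → best response Back.
Player 3 against (Bottom, West): payoffs 1, 4 → best response Back.
Player 3 against (Bottom, East): payoffs 7, 0 → best response Front.
No profile is a mutual best response for all players.

There is no pure-strategy Nash equilibrium.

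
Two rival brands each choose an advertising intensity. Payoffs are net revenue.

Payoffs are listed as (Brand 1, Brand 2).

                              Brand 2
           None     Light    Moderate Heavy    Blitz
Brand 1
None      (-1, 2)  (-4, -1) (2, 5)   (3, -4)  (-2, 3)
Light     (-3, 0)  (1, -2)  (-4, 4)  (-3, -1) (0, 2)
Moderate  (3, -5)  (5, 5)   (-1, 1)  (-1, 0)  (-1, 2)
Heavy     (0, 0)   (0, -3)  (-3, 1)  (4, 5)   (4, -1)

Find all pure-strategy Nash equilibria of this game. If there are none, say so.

(None, Moderate); (Moderate, Light); (Heavy, Heavy)

(None, None): Brand 1 can switch to Moderate (-1 → 3). Not NE.
(None, Light): Brand 1 can switch to Light (-4 → 1). Not NE.
(None, Moderate): Brand 1 gets 2, best alternative -1; Brand 2 gets 5, best alternative 3. No profitable deviation — NE.
(None, Heavy): Brand 1 can switch to Heavy (3 → 4). Not NE.
(None, Blitz): Brand 1 can switch to Light (-2 → 0). Not NE.
(Light, None): Brand 1 can switch to None (-3 → -1). Not NE.
(Light, Light): Brand 1 can switch to Moderate (1 → 5). Not NE.
(Moderate, Light): Brand 1 gets 5, best alternative 1; Brand 2 gets 5, best alternative 2. No profitable deviation — NE.
(Heavy, Heavy): Brand 1 gets 4, best alternative 3; Brand 2 gets 5, best alternative 1. No profitable deviation — NE.
(The remaining 11 profiles each have a profitable deviation by the same check.)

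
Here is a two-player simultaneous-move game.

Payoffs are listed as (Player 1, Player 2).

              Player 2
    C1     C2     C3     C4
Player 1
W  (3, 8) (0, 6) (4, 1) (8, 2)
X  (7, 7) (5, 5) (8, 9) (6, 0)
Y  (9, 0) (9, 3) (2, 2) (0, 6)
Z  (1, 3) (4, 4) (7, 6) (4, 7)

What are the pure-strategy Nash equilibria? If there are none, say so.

Check each profile: it is a Nash equilibrium iff no player can strictly gain by switching unilaterally.
(W, C1): Player 1 can switch to X (3 → 7). Not NE.
(W, C2): Player 1 can switch to X (0 → 5). Not NE.
(W, C3): Player 1 can switch to X (4 → 8). Not NE.
(W, C4): Player 2 can switch to C1 (2 → 8). Not NE.
(X, C1): Player 1 can switch to Y (7 → 9). Not NE.
(X, C2): Player 1 can switch to Y (5 → 9). Not NE.
(X, C3): Player 1 gets 8, best alternative 7; Player 2 gets 9, best alternative 7. No profitable deviation — NE.
(X, C4): Player 1 can switch to W (6 → 8). Not NE.
(Y, C1): Player 2 can switch to C2 (0 → 3). Not NE.
(The remaining 7 profiles each have a profitable deviation by the same check.)

(X, C3)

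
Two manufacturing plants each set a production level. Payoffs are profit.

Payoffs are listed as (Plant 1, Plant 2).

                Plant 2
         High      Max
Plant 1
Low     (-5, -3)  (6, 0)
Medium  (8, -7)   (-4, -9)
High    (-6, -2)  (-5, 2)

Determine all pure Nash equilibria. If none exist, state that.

The pure Nash equilibria are (Low, Max) and (Medium, High).

(Low, High): Plant 1 can switch to Medium (-5 → 8). Not NE.
(Low, Max): Plant 1 gets 6, best alternative -4; Plant 2 gets 0, best alternative -3. No profitable deviation — NE.
(Medium, High): Plant 1 gets 8, best alternative -5; Plant 2 gets -7, best alternative -9. No profitable deviation — NE.
(Medium, Max): Plant 1 can switch to Low (-4 → 6). Not NE.
(High, High): Plant 1 can switch to Low (-6 → -5). Not NE.
(High, Max): Plant 1 can switch to Low (-5 → 6). Not NE.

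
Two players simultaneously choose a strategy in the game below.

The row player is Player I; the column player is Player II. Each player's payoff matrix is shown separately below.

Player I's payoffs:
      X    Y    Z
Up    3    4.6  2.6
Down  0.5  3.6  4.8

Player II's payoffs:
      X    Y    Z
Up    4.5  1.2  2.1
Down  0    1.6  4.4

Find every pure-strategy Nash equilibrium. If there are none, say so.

Player I against X: payoffs 3, 0.5 → best response Up.
Player I against Y: payoffs 4.6, 3.6 → best response Up.
Player I against Z: payoffs 2.6, 4.8 → best response Down.
Player II against Up: payoffs 4.5, 1.2, 2.1 → best response X.
Player II against Down: payoffs 0, 1.6, 4.4 → best response Z.
Mutual best responses: (Up, X); (Down, Z).

Pure-strategy Nash equilibria: (Up, X), (Down, Z)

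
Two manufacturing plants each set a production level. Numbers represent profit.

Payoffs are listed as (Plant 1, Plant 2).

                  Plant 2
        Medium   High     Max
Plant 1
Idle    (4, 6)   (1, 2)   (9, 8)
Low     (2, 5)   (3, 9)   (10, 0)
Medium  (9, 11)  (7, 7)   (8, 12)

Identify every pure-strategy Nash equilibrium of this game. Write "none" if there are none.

There is no pure-strategy Nash equilibrium.

(Idle, Medium): Plant 1 can switch to Medium (4 → 9). Not NE.
(Idle, High): Plant 1 can switch to Low (1 → 3). Not NE.
(Idle, Max): Plant 1 can switch to Low (9 → 10). Not NE.
(Low, Medium): Plant 1 can switch to Idle (2 → 4). Not NE.
(Low, High): Plant 1 can switch to Medium (3 → 7). Not NE.
(Low, Max): Plant 2 can switch to Medium (0 → 5). Not NE.
(Medium, Medium): Plant 2 can switch to Max (11 → 12). Not NE.
(Medium, High): Plant 2 can switch to Medium (7 → 11). Not NE.
(Medium, Max): Plant 1 can switch to Idle (8 → 9). Not NE.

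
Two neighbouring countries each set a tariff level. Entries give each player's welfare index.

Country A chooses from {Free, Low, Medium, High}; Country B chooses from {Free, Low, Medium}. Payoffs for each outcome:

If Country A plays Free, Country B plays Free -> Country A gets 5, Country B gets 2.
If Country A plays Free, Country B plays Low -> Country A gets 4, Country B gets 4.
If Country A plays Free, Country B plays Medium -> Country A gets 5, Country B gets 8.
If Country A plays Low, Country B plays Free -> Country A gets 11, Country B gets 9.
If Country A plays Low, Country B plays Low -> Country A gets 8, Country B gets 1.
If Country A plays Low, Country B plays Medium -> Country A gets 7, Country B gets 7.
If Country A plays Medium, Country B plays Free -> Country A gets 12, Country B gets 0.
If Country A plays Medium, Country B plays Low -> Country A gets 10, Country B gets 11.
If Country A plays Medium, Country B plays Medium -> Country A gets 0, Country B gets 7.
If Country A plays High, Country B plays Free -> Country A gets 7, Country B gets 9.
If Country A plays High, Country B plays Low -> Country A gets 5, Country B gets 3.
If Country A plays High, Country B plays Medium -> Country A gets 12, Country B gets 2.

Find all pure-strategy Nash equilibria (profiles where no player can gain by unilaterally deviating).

For each strategy profile, look for a profitable unilateral deviation.
(Free, Free): Country A can switch to Low (5 → 11). Not NE.
(Free, Low): Country A can switch to Low (4 → 8). Not NE.
(Free, Medium): Country A can switch to Low (5 → 7). Not NE.
(Low, Free): Country A can switch to Medium (11 → 12). Not NE.
(Low, Low): Country A can switch to Medium (8 → 10). Not NE.
(Low, Medium): Country A can switch to High (7 → 12). Not NE.
(Medium, Low): Country A gets 10, best alternative 8; Country B gets 11, best alternative 7. No profitable deviation — NE.
(The remaining 5 profiles each have a profitable deviation by the same check.)

The unique pure-strategy Nash equilibrium is (Medium, Low).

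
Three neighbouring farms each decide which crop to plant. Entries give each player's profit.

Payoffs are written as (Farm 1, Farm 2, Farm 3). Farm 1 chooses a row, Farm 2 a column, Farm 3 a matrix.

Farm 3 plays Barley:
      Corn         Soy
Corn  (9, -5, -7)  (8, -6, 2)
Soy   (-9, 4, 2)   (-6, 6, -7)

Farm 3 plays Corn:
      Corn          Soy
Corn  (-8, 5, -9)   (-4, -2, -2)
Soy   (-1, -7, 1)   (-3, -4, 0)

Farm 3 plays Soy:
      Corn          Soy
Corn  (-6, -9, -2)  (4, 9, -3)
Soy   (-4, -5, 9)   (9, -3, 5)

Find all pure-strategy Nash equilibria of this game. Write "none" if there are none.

Farm 1 against (Corn, Barley): payoffs 9, -9 → best response Corn.
Farm 1 against (Corn, Corn): payoffs -8, -1 → best response Soy.
Farm 1 against (Corn, Soy): payoffs -6, -4 → best response Soy.
Farm 1 against (Soy, Barley): payoffs 8, -6 → best response Corn.
Farm 1 against (Soy, Corn): payoffs -4, -3 → best response Soy.
Farm 1 against (Soy, Soy): payoffs 4, 9 → best response Soy.
Farm 2 against (Corn, Barley): payoffs -5, -6 → best response Corn.
Farm 2 against (Corn, Corn): payoffs 5, -2 → best response Corn.
Farm 2 against (Corn, Soy): payoffs -9, 9 → best response Soy.
Farm 2 against (Soy, Barley): payoffs 4, 6 → best response Soy.
Farm 2 against (Soy, Corn): payoffs -7, -4 → best response Soy.
Farm 2 against (Soy, Soy): payoffs -5, -3 → best response Soy.
Farm 3 against (Corn, Corn): payoffs -7, -9, -2 → best response Soy.
Farm 3 against (Corn, Soy): payoffs 2, -2, -3 → best response Barley.
Farm 3 against (Soy, Corn): payoffs 2, 1, 9 → best response Soy.
Farm 3 against (Soy, Soy): payoffs -7, 0, 5 → best response Soy.
Mutual best responses: (Soy, Soy, Soy).

The unique pure-strategy Nash equilibrium is (Soy, Soy, Soy).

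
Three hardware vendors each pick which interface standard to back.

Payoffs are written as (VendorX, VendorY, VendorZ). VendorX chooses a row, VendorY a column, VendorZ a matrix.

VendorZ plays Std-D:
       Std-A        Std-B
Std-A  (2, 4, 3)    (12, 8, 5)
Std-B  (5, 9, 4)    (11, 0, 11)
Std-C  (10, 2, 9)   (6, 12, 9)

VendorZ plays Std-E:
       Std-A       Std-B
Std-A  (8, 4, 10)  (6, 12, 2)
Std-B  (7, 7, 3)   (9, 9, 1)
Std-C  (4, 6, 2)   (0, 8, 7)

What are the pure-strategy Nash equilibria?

Mark each player's best response to every combination of opponents' strategies; a profile where every player is best-responding is a pure Nash equilibrium.
VendorX against (Std-A, Std-D): payoffs 2, 5, 10 → best response Std-C.
VendorX against (Std-A, Std-E): payoffs 8, 7, 4 → best response Std-A.
VendorX against (Std-B, Std-D): payoffs 12, 11, 6 → best response Std-A.
VendorX against (Std-B, Std-E): payoffs 6, 9, 0 → best response Std-B.
VendorY against (Std-A, Std-D): payoffs 4, 8 → best response Std-B.
VendorY against (Std-A, Std-E): payoffs 4, 12 → best response Std-B.
VendorY against (Std-B, Std-D): payoffs 9, 0 → best response Std-A.
VendorY against (Std-B, Std-E): payoffs 7, 9 → best response Std-B.
VendorY against (Std-C, Std-D): payoffs 2, 12 → best response Std-B.
VendorY against (Std-C, Std-E): payoffs 6, 8 → best response Std-B.
VendorZ against (Std-A, Std-A): payoffs 3, 10 → best response Std-E.
VendorZ against (Std-A, Std-B): payoffs 5, 2 → best response Std-D.
VendorZ against (Std-B, Std-A): payoffs 4, 3 → best response Std-D.
VendorZ against (Std-B, Std-B): payoffs 11, 1 → best response Std-D.
VendorZ against (Std-C, Std-A): payoffs 9, 2 → best response Std-D.
VendorZ against (Std-C, Std-B): payoffs 9, 7 → best response Std-D.
Mutual best responses: (Std-A, Std-B, Std-D).

The unique pure-strategy Nash equilibrium is (Std-A, Std-B, Std-D).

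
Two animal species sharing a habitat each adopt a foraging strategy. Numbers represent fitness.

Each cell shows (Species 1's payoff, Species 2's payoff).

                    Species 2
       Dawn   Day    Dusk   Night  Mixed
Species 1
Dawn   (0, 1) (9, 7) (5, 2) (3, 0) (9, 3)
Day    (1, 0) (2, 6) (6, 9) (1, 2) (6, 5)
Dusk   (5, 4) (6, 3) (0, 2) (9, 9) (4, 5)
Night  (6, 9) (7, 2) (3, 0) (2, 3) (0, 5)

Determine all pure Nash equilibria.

(Dawn, Day), (Day, Dusk), (Dusk, Night), (Night, Dawn)

(Dawn, Dawn): Species 1 can switch to Day (0 → 1). Not NE.
(Dawn, Day): Species 1 gets 9, best alternative 7; Species 2 gets 7, best alternative 3. No profitable deviation — NE.
(Dawn, Dusk): Species 1 can switch to Day (5 → 6). Not NE.
(Dawn, Night): Species 1 can switch to Dusk (3 → 9). Not NE.
(Dawn, Mixed): Species 2 can switch to Day (3 → 7). Not NE.
(Day, Dawn): Species 1 can switch to Dusk (1 → 5). Not NE.
(Day, Day): Species 1 can switch to Dawn (2 → 9). Not NE.
(Day, Dusk): Species 1 gets 6, best alternative 5; Species 2 gets 9, best alternative 6. No profitable deviation — NE.
(Day, Night): Species 1 can switch to Dawn (1 → 3). Not NE.
(Day, Mixed): Species 1 can switch to Dawn (6 → 9). Not NE.
(Dusk, Dawn): Species 1 can switch to Night (5 → 6). Not NE.
(Dusk, Day): Species 1 can switch to Dawn (6 → 9). Not NE.
(Dusk, Night): Species 1 gets 9, best alternative 3; Species 2 gets 9, best alternative 5. No profitable deviation — NE.
(Night, Dawn): Species 1 gets 6, best alternative 5; Species 2 gets 9, best alternative 5. No profitable deviation — NE.
(The remaining 6 profiles each have a profitable deviation by the same check.)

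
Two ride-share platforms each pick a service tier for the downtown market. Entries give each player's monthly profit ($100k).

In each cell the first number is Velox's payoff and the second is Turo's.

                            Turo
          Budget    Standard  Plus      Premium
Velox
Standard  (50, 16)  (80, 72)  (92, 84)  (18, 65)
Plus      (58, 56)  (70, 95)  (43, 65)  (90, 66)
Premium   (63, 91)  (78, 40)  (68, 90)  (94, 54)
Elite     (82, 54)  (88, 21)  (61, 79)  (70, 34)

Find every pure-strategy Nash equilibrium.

(Standard, Budget): Velox can switch to Plus (50 → 58). Not NE.
(Standard, Standard): Velox can switch to Elite (80 → 88). Not NE.
(Standard, Plus): Velox gets 92, best alternative 68; Turo gets 84, best alternative 72. No profitable deviation — NE.
(Standard, Premium): Velox can switch to Plus (18 → 90). Not NE.
(Plus, Budget): Velox can switch to Premium (58 → 63). Not NE.
(Plus, Standard): Velox can switch to Standard (70 → 80). Not NE.
(Plus, Plus): Velox can switch to Standard (43 → 92). Not NE.
(The remaining 9 profiles each have a profitable deviation by the same check.)

Pure NE: (Standard, Plus)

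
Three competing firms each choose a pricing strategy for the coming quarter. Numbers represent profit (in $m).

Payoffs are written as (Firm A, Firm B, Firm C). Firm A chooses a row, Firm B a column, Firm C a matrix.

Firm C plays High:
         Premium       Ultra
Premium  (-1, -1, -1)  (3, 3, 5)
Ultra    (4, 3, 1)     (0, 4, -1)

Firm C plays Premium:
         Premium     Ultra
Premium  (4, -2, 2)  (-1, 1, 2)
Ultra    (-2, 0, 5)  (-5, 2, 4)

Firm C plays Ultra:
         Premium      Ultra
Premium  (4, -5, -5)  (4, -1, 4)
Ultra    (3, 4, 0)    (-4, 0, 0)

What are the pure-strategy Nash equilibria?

For each player, find the best response to each opponent profile; mutual best responses are the pure NE.
Firm A against (Premium, High): payoffs -1, 4 → best response Ultra.
Firm A against (Premium, Premium): payoffs 4, -2 → best response Premium.
Firm A against (Premium, Ultra): payoffs 4, 3 → best response Premium.
Firm A against (Ultra, High): payoffs 3, 0 → best response Premium.
Firm A against (Ultra, Premium): payoffs -1, -5 → best response Premium.
Firm A against (Ultra, Ultra): payoffs 4, -4 → best response Premium.
Firm B against (Premium, High): payoffs -1, 3 → best response Ultra.
Firm B against (Premium, Premium): payoffs -2, 1 → best response Ultra.
Firm B against (Premium, Ultra): payoffs -5, -1 → best response Ultra.
Firm B against (Ultra, High): payoffs 3, 4 → best response Ultra.
Firm B against (Ultra, Premium): payoffs 0, 2 → best response Ultra.
Firm B against (Ultra, Ultra): payoffs 4, 0 → best response Premium.
Firm C against (Premium, Premium): payoffs -1, 2, -5 → best response Premium.
Firm C against (Premium, Ultra): payoffs 5, 2, 4 → best response High.
Firm C against (Ultra, Premium): payoffs 1, 5, 0 → best response Premium.
Firm C against (Ultra, Ultra): payoffs -1, 4, 0 → best response Premium.
Mutual best responses: (Premium, Ultra, High).

The unique pure-strategy Nash equilibrium is (Premium, Ultra, High).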